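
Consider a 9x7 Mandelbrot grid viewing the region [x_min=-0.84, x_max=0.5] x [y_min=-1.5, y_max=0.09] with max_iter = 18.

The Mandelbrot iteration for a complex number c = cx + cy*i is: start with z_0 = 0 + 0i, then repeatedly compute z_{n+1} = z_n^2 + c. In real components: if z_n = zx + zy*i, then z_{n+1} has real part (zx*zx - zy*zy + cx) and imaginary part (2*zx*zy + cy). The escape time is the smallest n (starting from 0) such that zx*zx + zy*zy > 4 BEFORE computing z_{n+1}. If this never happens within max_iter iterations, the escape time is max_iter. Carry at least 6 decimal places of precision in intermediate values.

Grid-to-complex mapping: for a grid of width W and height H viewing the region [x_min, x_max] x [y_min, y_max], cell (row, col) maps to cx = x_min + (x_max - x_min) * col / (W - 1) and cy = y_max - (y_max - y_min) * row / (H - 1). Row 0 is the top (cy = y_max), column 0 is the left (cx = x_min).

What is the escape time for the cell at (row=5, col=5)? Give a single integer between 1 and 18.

Answer: 3

Derivation:
z_0 = 0 + 0i, c = -0.0025 + -1.2350i
Iter 1: z = -0.0025 + -1.2350i, |z|^2 = 1.5252
Iter 2: z = -1.5277 + -1.2288i, |z|^2 = 3.8439
Iter 3: z = 0.8214 + 2.5196i, |z|^2 = 7.0231
Escaped at iteration 3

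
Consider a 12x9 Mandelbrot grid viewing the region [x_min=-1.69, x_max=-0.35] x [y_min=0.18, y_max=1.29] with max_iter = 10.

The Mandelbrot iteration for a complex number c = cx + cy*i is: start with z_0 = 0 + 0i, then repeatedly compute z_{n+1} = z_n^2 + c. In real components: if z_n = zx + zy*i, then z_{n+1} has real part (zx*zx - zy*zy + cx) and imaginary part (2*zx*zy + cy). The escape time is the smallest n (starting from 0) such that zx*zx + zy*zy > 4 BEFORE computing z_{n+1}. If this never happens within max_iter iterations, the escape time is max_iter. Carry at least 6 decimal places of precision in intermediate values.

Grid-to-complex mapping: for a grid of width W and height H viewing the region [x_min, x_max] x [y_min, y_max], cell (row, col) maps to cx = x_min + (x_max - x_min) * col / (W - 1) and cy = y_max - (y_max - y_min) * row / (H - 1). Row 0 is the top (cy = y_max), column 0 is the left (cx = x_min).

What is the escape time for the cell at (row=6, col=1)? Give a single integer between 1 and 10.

Answer: 3

Derivation:
z_0 = 0 + 0i, c = -1.5682 + 0.4575i
Iter 1: z = -1.5682 + 0.4575i, |z|^2 = 2.6685
Iter 2: z = 0.6817 + -0.9774i, |z|^2 = 1.4200
Iter 3: z = -2.0587 + -0.8751i, |z|^2 = 5.0042
Escaped at iteration 3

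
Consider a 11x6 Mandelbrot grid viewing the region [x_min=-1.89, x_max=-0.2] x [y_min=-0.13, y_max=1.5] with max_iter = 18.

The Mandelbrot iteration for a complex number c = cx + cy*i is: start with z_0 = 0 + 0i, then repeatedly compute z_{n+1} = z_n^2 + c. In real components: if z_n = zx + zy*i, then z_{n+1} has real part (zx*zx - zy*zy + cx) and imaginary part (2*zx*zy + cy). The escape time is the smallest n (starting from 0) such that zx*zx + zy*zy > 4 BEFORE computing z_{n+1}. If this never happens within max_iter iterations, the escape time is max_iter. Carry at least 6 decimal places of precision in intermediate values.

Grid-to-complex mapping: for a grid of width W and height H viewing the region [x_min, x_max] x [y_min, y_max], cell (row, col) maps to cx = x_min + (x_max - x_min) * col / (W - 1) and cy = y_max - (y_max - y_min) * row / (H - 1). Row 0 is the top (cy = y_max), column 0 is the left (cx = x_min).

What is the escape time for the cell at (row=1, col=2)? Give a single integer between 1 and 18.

Answer: 2

Derivation:
z_0 = 0 + 0i, c = -1.5520 + 1.1740i
Iter 1: z = -1.5520 + 1.1740i, |z|^2 = 3.7870
Iter 2: z = -0.5216 + -2.4701i, |z|^2 = 6.3734
Escaped at iteration 2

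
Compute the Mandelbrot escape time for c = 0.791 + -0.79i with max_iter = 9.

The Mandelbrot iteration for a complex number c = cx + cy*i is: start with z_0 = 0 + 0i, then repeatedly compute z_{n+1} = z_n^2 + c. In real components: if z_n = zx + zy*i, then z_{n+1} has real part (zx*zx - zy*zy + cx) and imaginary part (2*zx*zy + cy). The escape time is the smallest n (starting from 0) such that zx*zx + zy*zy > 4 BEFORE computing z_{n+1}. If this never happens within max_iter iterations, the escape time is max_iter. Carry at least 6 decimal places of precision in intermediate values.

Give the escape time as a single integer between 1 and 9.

z_0 = 0 + 0i, c = 0.7910 + -0.7900i
Iter 1: z = 0.7910 + -0.7900i, |z|^2 = 1.2498
Iter 2: z = 0.7926 + -2.0398i, |z|^2 = 4.7889
Escaped at iteration 2

Answer: 2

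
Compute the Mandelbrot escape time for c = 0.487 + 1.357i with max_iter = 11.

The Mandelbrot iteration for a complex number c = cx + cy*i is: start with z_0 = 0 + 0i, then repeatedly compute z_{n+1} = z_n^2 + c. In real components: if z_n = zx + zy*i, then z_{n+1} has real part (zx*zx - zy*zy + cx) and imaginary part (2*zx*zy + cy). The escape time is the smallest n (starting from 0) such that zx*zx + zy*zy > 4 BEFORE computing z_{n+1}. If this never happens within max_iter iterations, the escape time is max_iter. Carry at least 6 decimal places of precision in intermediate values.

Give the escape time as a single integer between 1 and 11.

Answer: 2

Derivation:
z_0 = 0 + 0i, c = 0.4870 + 1.3570i
Iter 1: z = 0.4870 + 1.3570i, |z|^2 = 2.0786
Iter 2: z = -1.1173 + 2.6787i, |z|^2 = 8.4238
Escaped at iteration 2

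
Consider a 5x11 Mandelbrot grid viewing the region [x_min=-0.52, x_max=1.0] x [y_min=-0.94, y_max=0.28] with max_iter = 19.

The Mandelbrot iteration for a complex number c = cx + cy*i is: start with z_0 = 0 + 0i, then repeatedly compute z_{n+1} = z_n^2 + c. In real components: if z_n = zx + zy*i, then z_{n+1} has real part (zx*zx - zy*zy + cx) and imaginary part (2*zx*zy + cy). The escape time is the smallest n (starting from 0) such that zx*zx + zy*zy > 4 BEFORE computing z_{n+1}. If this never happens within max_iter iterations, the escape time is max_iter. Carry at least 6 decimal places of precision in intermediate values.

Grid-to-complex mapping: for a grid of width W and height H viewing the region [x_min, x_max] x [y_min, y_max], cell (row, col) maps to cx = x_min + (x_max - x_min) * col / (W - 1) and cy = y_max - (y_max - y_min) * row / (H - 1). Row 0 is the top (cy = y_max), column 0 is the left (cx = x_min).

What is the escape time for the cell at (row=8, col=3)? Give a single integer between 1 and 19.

z_0 = 0 + 0i, c = 0.6200 + -0.6960i
Iter 1: z = 0.6200 + -0.6960i, |z|^2 = 0.8688
Iter 2: z = 0.5200 + -1.5590i, |z|^2 = 2.7010
Iter 3: z = -1.5402 + -2.3174i, |z|^2 = 7.7424
Escaped at iteration 3

Answer: 3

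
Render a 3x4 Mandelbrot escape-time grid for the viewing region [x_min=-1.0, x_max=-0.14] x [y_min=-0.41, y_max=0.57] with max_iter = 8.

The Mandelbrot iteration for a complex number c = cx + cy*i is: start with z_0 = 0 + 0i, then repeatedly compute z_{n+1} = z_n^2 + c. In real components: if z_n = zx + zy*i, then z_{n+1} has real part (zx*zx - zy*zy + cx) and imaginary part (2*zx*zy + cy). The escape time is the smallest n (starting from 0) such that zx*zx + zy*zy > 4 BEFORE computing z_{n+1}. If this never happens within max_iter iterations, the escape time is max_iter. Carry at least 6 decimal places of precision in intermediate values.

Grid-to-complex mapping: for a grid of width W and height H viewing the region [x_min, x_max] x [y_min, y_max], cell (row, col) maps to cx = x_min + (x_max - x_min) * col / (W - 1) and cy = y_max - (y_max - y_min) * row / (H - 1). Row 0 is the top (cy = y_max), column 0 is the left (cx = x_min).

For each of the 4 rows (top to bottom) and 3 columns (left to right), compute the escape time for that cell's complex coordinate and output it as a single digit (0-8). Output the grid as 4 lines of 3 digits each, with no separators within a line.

(row=0, col=0): c = -1.0000 + 0.5700i → escape time 5
(row=0, col=1): c = -0.5700 + 0.5700i → escape time 8
(row=0, col=2): c = -0.1400 + 0.5700i → escape time 8
(row=1, col=0): c = -1.0000 + 0.2433i → escape time 8
(row=1, col=1): c = -0.5700 + 0.2433i → escape time 8
(row=1, col=2): c = -0.1400 + 0.2433i → escape time 8
(row=2, col=0): c = -1.0000 + -0.0833i → escape time 8
(row=2, col=1): c = -0.5700 + -0.0833i → escape time 8
(row=2, col=2): c = -0.1400 + -0.0833i → escape time 8
(row=3, col=0): c = -1.0000 + -0.4100i → escape time 7
(row=3, col=1): c = -0.5700 + -0.4100i → escape time 8
(row=3, col=2): c = -0.1400 + -0.4100i → escape time 8

Answer: 588
888
888
788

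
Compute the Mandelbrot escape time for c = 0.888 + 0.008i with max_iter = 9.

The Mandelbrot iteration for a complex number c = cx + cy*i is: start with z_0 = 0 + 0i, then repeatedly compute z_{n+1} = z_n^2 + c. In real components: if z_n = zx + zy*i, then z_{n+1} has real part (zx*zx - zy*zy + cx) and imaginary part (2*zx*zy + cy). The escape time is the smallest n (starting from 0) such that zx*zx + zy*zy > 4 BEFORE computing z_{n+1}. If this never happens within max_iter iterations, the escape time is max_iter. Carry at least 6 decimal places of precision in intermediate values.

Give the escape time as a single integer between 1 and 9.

Answer: 3

Derivation:
z_0 = 0 + 0i, c = 0.8880 + 0.0080i
Iter 1: z = 0.8880 + 0.0080i, |z|^2 = 0.7886
Iter 2: z = 1.6765 + 0.0222i, |z|^2 = 2.8111
Iter 3: z = 3.6981 + 0.0825i, |z|^2 = 13.6827
Escaped at iteration 3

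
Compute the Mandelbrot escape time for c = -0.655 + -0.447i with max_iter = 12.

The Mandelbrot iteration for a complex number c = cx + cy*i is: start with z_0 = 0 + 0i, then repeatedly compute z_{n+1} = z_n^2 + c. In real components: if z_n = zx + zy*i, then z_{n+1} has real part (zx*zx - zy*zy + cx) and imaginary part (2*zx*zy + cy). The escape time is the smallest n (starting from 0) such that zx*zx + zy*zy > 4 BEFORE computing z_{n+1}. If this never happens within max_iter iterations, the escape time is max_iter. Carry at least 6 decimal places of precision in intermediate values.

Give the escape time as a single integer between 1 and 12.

z_0 = 0 + 0i, c = -0.6550 + -0.4470i
Iter 1: z = -0.6550 + -0.4470i, |z|^2 = 0.6288
Iter 2: z = -0.4258 + 0.1386i, |z|^2 = 0.2005
Iter 3: z = -0.4929 + -0.5650i, |z|^2 = 0.5622
Iter 4: z = -0.7313 + 0.1100i, |z|^2 = 0.5468
Iter 5: z = -0.1323 + -0.6079i, |z|^2 = 0.3870
Iter 6: z = -1.0070 + -0.2861i, |z|^2 = 1.0959
Iter 7: z = 0.2772 + 0.1292i, |z|^2 = 0.0935
Iter 8: z = -0.5949 + -0.3754i, |z|^2 = 0.4948
Iter 9: z = -0.4420 + -0.0004i, |z|^2 = 0.1954
Iter 10: z = -0.4596 + -0.4467i, |z|^2 = 0.4107
Iter 11: z = -0.6433 + -0.0364i, |z|^2 = 0.4151

Answer: 12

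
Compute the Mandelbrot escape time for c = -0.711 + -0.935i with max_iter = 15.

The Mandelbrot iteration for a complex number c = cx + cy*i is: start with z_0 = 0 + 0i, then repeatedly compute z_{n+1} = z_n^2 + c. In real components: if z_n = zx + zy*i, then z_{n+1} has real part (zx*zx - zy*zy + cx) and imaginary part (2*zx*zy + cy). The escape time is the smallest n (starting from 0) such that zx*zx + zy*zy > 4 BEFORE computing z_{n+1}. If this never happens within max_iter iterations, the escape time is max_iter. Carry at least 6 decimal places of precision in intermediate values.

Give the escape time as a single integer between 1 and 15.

Answer: 4

Derivation:
z_0 = 0 + 0i, c = -0.7110 + -0.9350i
Iter 1: z = -0.7110 + -0.9350i, |z|^2 = 1.3797
Iter 2: z = -1.0797 + 0.3946i, |z|^2 = 1.3214
Iter 3: z = 0.2991 + -1.7870i, |z|^2 = 3.2829
Iter 4: z = -3.8151 + -2.0039i, |z|^2 = 18.5703
Escaped at iteration 4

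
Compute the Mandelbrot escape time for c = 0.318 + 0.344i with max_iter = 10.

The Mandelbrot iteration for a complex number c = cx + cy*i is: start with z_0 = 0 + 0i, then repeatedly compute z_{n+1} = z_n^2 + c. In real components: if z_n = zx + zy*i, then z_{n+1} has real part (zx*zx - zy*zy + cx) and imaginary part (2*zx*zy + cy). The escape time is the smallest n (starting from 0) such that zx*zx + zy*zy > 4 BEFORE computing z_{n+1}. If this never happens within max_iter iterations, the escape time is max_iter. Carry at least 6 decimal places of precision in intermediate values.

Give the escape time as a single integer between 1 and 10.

Answer: 10

Derivation:
z_0 = 0 + 0i, c = 0.3180 + 0.3440i
Iter 1: z = 0.3180 + 0.3440i, |z|^2 = 0.2195
Iter 2: z = 0.3008 + 0.5628i, |z|^2 = 0.4072
Iter 3: z = 0.0917 + 0.6826i, |z|^2 = 0.4743
Iter 4: z = -0.1395 + 0.4692i, |z|^2 = 0.2396
Iter 5: z = 0.1173 + 0.2131i, |z|^2 = 0.0592
Iter 6: z = 0.2863 + 0.3940i, |z|^2 = 0.2372
Iter 7: z = 0.2448 + 0.5696i, |z|^2 = 0.3844
Iter 8: z = 0.0534 + 0.6228i, |z|^2 = 0.3908
Iter 9: z = -0.0671 + 0.4106i, |z|^2 = 0.1731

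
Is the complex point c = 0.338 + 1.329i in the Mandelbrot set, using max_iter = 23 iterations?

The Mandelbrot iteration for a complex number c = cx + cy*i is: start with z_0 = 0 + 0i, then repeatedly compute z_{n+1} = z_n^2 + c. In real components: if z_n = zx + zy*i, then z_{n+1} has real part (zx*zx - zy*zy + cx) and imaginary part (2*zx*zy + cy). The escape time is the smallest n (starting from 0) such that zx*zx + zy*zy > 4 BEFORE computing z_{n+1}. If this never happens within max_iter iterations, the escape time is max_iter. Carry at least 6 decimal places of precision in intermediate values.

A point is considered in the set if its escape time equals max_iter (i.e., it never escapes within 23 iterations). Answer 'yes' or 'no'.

Answer: no

Derivation:
z_0 = 0 + 0i, c = 0.3380 + 1.3290i
Iter 1: z = 0.3380 + 1.3290i, |z|^2 = 1.8805
Iter 2: z = -1.3140 + 2.2274i, |z|^2 = 6.6879
Escaped at iteration 2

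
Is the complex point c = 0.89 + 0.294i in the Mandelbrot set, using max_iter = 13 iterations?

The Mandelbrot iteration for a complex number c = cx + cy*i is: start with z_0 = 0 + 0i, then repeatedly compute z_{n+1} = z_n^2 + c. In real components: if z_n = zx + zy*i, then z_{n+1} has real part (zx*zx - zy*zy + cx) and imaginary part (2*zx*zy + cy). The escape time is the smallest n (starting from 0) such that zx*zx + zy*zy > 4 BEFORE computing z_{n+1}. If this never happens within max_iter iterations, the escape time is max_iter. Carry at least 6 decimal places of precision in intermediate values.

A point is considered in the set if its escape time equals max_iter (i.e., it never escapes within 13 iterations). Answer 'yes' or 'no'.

z_0 = 0 + 0i, c = 0.8900 + 0.2940i
Iter 1: z = 0.8900 + 0.2940i, |z|^2 = 0.8785
Iter 2: z = 1.5957 + 0.8173i, |z|^2 = 3.2142
Iter 3: z = 2.7681 + 2.9023i, |z|^2 = 16.0861
Escaped at iteration 3

Answer: no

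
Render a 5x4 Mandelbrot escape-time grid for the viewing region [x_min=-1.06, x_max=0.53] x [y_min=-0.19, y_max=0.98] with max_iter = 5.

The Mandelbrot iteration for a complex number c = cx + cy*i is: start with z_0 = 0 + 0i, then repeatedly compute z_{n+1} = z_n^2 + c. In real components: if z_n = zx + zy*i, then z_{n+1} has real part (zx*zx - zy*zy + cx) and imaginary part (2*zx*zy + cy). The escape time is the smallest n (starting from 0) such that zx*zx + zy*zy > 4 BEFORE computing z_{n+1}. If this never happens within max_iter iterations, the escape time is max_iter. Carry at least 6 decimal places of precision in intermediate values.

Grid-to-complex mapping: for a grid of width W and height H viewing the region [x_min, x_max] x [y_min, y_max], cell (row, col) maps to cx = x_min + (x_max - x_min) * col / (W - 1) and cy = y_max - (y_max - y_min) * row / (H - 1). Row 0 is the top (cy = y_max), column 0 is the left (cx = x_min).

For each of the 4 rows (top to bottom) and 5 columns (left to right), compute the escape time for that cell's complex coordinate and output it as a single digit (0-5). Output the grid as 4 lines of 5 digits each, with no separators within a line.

Answer: 34542
45554
55555
55555

Derivation:
(row=0, col=0): c = -1.0600 + 0.9800i → escape time 3
(row=0, col=1): c = -0.6625 + 0.9800i → escape time 4
(row=0, col=2): c = -0.2650 + 0.9800i → escape time 5
(row=0, col=3): c = 0.1325 + 0.9800i → escape time 4
(row=0, col=4): c = 0.5300 + 0.9800i → escape time 2
(row=1, col=0): c = -1.0600 + 0.5900i → escape time 4
(row=1, col=1): c = -0.6625 + 0.5900i → escape time 5
(row=1, col=2): c = -0.2650 + 0.5900i → escape time 5
(row=1, col=3): c = 0.1325 + 0.5900i → escape time 5
(row=1, col=4): c = 0.5300 + 0.5900i → escape time 4
(row=2, col=0): c = -1.0600 + 0.2000i → escape time 5
(row=2, col=1): c = -0.6625 + 0.2000i → escape time 5
(row=2, col=2): c = -0.2650 + 0.2000i → escape time 5
(row=2, col=3): c = 0.1325 + 0.2000i → escape time 5
(row=2, col=4): c = 0.5300 + 0.2000i → escape time 5
(row=3, col=0): c = -1.0600 + -0.1900i → escape time 5
(row=3, col=1): c = -0.6625 + -0.1900i → escape time 5
(row=3, col=2): c = -0.2650 + -0.1900i → escape time 5
(row=3, col=3): c = 0.1325 + -0.1900i → escape time 5
(row=3, col=4): c = 0.5300 + -0.1900i → escape time 5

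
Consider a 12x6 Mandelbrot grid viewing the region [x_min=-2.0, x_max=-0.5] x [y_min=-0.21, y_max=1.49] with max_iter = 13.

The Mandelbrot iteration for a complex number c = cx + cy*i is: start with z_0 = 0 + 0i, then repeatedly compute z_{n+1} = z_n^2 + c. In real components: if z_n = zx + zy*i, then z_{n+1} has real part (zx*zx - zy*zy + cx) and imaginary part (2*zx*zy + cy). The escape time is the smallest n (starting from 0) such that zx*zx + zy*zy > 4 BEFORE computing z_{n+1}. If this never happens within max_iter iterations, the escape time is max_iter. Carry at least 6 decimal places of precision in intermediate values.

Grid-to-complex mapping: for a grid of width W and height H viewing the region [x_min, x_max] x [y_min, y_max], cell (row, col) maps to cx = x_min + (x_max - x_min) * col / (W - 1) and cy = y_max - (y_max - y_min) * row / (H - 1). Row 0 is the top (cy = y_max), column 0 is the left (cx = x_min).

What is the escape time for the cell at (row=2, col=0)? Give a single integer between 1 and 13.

Answer: 1

Derivation:
z_0 = 0 + 0i, c = -2.0000 + 0.8100i
Iter 1: z = -2.0000 + 0.8100i, |z|^2 = 4.6561
Escaped at iteration 1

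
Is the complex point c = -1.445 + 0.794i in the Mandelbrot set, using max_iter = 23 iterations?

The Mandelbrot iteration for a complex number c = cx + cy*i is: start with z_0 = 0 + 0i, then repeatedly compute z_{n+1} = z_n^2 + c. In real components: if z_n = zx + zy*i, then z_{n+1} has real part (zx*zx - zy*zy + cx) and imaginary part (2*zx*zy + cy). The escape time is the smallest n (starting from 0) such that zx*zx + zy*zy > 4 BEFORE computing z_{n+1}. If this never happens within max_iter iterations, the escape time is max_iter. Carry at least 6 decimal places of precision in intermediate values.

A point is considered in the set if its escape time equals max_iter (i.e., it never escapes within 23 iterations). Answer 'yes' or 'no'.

Answer: no

Derivation:
z_0 = 0 + 0i, c = -1.4450 + 0.7940i
Iter 1: z = -1.4450 + 0.7940i, |z|^2 = 2.7185
Iter 2: z = 0.0126 + -1.5007i, |z|^2 = 2.2521
Iter 3: z = -3.6968 + 0.7562i, |z|^2 = 14.2384
Escaped at iteration 3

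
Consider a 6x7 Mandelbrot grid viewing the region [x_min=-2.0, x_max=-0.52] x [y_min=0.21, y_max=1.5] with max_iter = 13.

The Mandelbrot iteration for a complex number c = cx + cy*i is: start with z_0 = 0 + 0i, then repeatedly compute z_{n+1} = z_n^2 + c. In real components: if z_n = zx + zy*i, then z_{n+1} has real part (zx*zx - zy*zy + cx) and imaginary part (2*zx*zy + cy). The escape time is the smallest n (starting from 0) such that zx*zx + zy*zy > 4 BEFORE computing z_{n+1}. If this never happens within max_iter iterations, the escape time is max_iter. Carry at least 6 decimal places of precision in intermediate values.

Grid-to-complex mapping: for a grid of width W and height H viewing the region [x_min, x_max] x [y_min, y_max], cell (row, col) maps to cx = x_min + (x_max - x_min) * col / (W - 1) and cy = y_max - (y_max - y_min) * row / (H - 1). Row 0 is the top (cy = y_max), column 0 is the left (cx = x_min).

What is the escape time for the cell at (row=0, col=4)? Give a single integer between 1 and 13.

z_0 = 0 + 0i, c = -0.8160 + 1.5000i
Iter 1: z = -0.8160 + 1.5000i, |z|^2 = 2.9159
Iter 2: z = -2.4001 + -0.9480i, |z|^2 = 6.6594
Escaped at iteration 2

Answer: 2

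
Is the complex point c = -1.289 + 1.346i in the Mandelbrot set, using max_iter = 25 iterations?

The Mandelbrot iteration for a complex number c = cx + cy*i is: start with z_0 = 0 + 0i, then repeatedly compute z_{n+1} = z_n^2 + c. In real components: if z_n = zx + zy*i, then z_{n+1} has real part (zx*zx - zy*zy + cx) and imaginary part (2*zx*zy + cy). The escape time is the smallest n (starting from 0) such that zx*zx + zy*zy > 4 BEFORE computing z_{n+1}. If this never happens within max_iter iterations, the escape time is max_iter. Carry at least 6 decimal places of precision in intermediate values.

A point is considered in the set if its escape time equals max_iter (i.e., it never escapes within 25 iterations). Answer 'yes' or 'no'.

Answer: no

Derivation:
z_0 = 0 + 0i, c = -1.2890 + 1.3460i
Iter 1: z = -1.2890 + 1.3460i, |z|^2 = 3.4732
Iter 2: z = -1.4392 + -2.1240i, |z|^2 = 6.5826
Escaped at iteration 2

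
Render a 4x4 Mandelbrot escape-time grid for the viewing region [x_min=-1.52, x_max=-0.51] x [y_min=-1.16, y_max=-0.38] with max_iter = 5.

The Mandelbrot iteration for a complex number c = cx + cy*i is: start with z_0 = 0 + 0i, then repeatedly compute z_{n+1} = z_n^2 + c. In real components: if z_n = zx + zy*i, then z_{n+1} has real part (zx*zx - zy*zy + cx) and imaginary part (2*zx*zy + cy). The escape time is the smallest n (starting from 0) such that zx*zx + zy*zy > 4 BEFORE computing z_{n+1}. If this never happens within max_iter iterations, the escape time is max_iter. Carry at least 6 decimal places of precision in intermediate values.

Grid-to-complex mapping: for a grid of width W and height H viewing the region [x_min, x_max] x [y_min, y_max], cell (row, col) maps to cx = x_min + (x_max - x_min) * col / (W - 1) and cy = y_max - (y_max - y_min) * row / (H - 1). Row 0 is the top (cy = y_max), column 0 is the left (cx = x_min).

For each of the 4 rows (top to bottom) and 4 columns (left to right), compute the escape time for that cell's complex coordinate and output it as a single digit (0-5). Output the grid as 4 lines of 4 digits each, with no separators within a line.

(row=0, col=0): c = -1.5200 + -0.3800i → escape time 4
(row=0, col=1): c = -1.1833 + -0.3800i → escape time 5
(row=0, col=2): c = -0.8467 + -0.3800i → escape time 5
(row=0, col=3): c = -0.5100 + -0.3800i → escape time 5
(row=1, col=0): c = -1.5200 + -0.6400i → escape time 3
(row=1, col=1): c = -1.1833 + -0.6400i → escape time 3
(row=1, col=2): c = -0.8467 + -0.6400i → escape time 5
(row=1, col=3): c = -0.5100 + -0.6400i → escape time 5
(row=2, col=0): c = -1.5200 + -0.9000i → escape time 3
(row=2, col=1): c = -1.1833 + -0.9000i → escape time 3
(row=2, col=2): c = -0.8467 + -0.9000i → escape time 3
(row=2, col=3): c = -0.5100 + -0.9000i → escape time 4
(row=3, col=0): c = -1.5200 + -1.1600i → escape time 2
(row=3, col=1): c = -1.1833 + -1.1600i → escape time 3
(row=3, col=2): c = -0.8467 + -1.1600i → escape time 3
(row=3, col=3): c = -0.5100 + -1.1600i → escape time 3

Answer: 4555
3355
3334
2333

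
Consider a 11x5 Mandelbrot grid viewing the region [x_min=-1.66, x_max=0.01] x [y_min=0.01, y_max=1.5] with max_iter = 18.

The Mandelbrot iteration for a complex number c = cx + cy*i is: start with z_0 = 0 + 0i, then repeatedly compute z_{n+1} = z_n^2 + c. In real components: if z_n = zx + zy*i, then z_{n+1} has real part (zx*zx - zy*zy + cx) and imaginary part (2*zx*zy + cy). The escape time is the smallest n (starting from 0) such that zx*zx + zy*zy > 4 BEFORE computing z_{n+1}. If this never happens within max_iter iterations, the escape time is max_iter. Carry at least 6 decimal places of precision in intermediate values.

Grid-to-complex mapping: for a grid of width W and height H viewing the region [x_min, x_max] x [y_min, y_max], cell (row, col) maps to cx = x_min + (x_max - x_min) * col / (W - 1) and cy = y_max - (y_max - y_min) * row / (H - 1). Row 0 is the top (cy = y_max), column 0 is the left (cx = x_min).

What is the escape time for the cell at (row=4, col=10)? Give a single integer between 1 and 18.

z_0 = 0 + 0i, c = 0.0100 + 0.0100i
Iter 1: z = 0.0100 + 0.0100i, |z|^2 = 0.0002
Iter 2: z = 0.0100 + 0.0102i, |z|^2 = 0.0002
Iter 3: z = 0.0100 + 0.0102i, |z|^2 = 0.0002
Iter 4: z = 0.0100 + 0.0102i, |z|^2 = 0.0002
Iter 5: z = 0.0100 + 0.0102i, |z|^2 = 0.0002
Iter 6: z = 0.0100 + 0.0102i, |z|^2 = 0.0002
Iter 7: z = 0.0100 + 0.0102i, |z|^2 = 0.0002
Iter 8: z = 0.0100 + 0.0102i, |z|^2 = 0.0002
Iter 9: z = 0.0100 + 0.0102i, |z|^2 = 0.0002
Iter 10: z = 0.0100 + 0.0102i, |z|^2 = 0.0002
Iter 11: z = 0.0100 + 0.0102i, |z|^2 = 0.0002
Iter 12: z = 0.0100 + 0.0102i, |z|^2 = 0.0002
Iter 13: z = 0.0100 + 0.0102i, |z|^2 = 0.0002
Iter 14: z = 0.0100 + 0.0102i, |z|^2 = 0.0002
Iter 15: z = 0.0100 + 0.0102i, |z|^2 = 0.0002
Iter 16: z = 0.0100 + 0.0102i, |z|^2 = 0.0002
Iter 17: z = 0.0100 + 0.0102i, |z|^2 = 0.0002

Answer: 18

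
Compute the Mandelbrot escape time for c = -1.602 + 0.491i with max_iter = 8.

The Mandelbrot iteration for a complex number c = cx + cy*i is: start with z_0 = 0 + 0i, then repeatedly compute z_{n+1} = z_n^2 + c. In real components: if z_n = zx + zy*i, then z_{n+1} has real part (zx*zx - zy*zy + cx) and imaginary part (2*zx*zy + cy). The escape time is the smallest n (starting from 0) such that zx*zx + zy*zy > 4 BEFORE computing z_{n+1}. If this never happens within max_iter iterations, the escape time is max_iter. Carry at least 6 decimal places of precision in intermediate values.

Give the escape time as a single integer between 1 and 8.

Answer: 3

Derivation:
z_0 = 0 + 0i, c = -1.6020 + 0.4910i
Iter 1: z = -1.6020 + 0.4910i, |z|^2 = 2.8075
Iter 2: z = 0.7233 + -1.0822i, |z|^2 = 1.6943
Iter 3: z = -2.2499 + -1.0745i, |z|^2 = 6.2165
Escaped at iteration 3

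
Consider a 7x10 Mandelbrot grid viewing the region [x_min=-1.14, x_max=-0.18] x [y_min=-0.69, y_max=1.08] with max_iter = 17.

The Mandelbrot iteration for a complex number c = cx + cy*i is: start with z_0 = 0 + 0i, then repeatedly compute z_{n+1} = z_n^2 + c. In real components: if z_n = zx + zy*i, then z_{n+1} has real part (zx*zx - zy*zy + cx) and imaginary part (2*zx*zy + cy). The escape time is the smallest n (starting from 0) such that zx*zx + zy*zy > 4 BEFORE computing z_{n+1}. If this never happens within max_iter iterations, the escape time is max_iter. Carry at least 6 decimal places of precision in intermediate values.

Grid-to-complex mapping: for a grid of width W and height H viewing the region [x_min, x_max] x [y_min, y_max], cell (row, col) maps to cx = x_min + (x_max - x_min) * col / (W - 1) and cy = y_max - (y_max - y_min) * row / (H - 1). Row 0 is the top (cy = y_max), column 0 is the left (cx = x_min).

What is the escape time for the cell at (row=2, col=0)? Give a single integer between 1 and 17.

z_0 = 0 + 0i, c = -1.1400 + 0.6867i
Iter 1: z = -1.1400 + 0.6867i, |z|^2 = 1.7711
Iter 2: z = -0.3119 + -0.8789i, |z|^2 = 0.8698
Iter 3: z = -1.8152 + 1.2350i, |z|^2 = 4.8202
Escaped at iteration 3

Answer: 3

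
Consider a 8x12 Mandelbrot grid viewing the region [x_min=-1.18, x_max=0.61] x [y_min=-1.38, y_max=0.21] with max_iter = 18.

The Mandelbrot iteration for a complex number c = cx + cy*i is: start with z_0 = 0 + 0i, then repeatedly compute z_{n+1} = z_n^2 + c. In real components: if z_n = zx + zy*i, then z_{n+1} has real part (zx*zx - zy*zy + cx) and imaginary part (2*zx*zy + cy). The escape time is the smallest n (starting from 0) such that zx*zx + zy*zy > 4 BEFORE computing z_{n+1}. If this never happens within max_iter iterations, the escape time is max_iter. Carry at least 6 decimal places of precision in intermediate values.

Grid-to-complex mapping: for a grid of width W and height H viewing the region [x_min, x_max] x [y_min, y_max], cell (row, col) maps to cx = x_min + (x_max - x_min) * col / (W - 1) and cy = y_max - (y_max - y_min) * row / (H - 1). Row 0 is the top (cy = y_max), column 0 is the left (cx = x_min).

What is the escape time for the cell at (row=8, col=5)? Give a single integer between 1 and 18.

z_0 = 0 + 0i, c = 0.0986 + -0.9464i
Iter 1: z = 0.0986 + -0.9464i, |z|^2 = 0.9053
Iter 2: z = -0.7873 + -1.1329i, |z|^2 = 1.9034
Iter 3: z = -0.5651 + 0.8376i, |z|^2 = 1.0209
Iter 4: z = -0.2836 + -1.8930i, |z|^2 = 3.6639
Iter 5: z = -3.4044 + 0.1275i, |z|^2 = 11.6064
Escaped at iteration 5

Answer: 5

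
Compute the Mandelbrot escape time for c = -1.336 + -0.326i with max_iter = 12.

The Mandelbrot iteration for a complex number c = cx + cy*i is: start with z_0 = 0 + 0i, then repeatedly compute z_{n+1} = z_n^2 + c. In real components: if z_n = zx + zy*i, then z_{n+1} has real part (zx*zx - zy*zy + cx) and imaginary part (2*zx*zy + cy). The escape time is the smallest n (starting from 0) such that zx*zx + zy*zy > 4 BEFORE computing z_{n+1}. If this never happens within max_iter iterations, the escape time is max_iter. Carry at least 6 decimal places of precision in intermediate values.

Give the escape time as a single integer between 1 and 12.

z_0 = 0 + 0i, c = -1.3360 + -0.3260i
Iter 1: z = -1.3360 + -0.3260i, |z|^2 = 1.8912
Iter 2: z = 0.3426 + 0.5451i, |z|^2 = 0.4145
Iter 3: z = -1.5157 + 0.0475i, |z|^2 = 2.2996
Iter 4: z = 0.9591 + -0.4700i, |z|^2 = 1.1408
Iter 5: z = -0.6370 + -1.2276i, |z|^2 = 1.9127
Iter 6: z = -2.4373 + 1.2379i, |z|^2 = 7.4727
Escaped at iteration 6

Answer: 6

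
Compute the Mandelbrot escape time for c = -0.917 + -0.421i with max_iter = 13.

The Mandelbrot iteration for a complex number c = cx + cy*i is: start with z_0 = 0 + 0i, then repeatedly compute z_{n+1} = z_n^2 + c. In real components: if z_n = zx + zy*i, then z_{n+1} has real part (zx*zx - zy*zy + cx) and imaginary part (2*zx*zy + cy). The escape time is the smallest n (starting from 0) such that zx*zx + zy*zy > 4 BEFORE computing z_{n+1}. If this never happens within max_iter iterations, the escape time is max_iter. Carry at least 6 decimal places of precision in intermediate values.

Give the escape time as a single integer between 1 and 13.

Answer: 6

Derivation:
z_0 = 0 + 0i, c = -0.9170 + -0.4210i
Iter 1: z = -0.9170 + -0.4210i, |z|^2 = 1.0181
Iter 2: z = -0.2534 + 0.3511i, |z|^2 = 0.1875
Iter 3: z = -0.9761 + -0.5989i, |z|^2 = 1.3115
Iter 4: z = -0.3229 + 0.7482i, |z|^2 = 0.6641
Iter 5: z = -1.3725 + -0.9042i, |z|^2 = 2.7014
Iter 6: z = 0.1491 + 2.0611i, |z|^2 = 4.2704
Escaped at iteration 6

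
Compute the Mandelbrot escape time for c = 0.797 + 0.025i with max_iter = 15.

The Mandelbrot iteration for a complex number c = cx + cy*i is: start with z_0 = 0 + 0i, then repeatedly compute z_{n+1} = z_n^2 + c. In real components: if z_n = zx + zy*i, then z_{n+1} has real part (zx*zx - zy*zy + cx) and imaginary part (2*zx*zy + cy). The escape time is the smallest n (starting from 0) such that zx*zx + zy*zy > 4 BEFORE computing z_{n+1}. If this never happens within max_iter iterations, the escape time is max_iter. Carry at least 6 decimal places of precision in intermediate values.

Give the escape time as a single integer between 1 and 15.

Answer: 3

Derivation:
z_0 = 0 + 0i, c = 0.7970 + 0.0250i
Iter 1: z = 0.7970 + 0.0250i, |z|^2 = 0.6358
Iter 2: z = 1.4316 + 0.0649i, |z|^2 = 2.0536
Iter 3: z = 2.8422 + 0.2107i, |z|^2 = 8.1226
Escaped at iteration 3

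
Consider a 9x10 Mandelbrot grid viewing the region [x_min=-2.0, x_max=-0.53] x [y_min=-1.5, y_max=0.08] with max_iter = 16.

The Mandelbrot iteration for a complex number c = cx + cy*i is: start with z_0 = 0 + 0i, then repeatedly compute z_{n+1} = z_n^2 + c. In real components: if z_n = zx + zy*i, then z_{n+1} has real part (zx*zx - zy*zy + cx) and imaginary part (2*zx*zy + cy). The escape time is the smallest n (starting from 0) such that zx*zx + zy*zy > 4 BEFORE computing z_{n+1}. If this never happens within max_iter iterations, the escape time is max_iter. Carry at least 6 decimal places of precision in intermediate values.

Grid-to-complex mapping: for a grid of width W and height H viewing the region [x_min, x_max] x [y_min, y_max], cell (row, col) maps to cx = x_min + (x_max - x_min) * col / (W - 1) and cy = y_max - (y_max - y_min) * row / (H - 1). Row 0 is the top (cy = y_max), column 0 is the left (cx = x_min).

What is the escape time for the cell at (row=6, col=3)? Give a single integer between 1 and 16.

Answer: 3

Derivation:
z_0 = 0 + 0i, c = -1.4487 + -0.9733i
Iter 1: z = -1.4487 + -0.9733i, |z|^2 = 3.0463
Iter 2: z = -0.2973 + 1.8469i, |z|^2 = 3.4994
Iter 3: z = -4.7714 + -2.0713i, |z|^2 = 27.0569
Escaped at iteration 3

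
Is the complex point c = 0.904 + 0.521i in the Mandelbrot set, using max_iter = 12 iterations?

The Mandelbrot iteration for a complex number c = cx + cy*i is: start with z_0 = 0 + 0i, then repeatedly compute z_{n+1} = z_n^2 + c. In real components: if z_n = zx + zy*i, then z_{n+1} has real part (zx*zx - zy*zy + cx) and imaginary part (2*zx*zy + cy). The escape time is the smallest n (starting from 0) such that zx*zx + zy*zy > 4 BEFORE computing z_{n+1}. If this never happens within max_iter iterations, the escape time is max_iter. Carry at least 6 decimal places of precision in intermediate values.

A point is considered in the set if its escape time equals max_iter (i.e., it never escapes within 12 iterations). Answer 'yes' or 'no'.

Answer: no

Derivation:
z_0 = 0 + 0i, c = 0.9040 + 0.5210i
Iter 1: z = 0.9040 + 0.5210i, |z|^2 = 1.0887
Iter 2: z = 1.4498 + 1.4630i, |z|^2 = 4.2421
Escaped at iteration 2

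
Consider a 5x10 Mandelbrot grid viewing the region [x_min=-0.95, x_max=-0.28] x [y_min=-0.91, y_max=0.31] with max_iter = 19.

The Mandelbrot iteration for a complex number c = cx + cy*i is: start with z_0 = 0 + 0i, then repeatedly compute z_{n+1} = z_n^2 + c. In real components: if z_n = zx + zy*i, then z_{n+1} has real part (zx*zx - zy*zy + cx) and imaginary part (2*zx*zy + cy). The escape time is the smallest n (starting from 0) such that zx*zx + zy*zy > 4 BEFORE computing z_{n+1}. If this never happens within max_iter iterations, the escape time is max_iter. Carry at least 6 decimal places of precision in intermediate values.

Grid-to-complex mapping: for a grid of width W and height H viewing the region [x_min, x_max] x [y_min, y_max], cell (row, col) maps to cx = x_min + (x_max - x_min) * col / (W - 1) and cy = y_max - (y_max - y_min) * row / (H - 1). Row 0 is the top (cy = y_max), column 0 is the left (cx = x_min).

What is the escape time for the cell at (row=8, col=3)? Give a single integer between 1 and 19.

z_0 = 0 + 0i, c = -0.4475 + -0.7744i
Iter 1: z = -0.4475 + -0.7744i, |z|^2 = 0.8000
Iter 2: z = -0.8470 + -0.0813i, |z|^2 = 0.7240
Iter 3: z = 0.2633 + -0.6367i, |z|^2 = 0.4747
Iter 4: z = -0.7835 + -1.1097i, |z|^2 = 1.8455
Iter 5: z = -1.0651 + 0.9646i, |z|^2 = 2.0649
Iter 6: z = -0.2436 + -2.8292i, |z|^2 = 8.0639
Escaped at iteration 6

Answer: 6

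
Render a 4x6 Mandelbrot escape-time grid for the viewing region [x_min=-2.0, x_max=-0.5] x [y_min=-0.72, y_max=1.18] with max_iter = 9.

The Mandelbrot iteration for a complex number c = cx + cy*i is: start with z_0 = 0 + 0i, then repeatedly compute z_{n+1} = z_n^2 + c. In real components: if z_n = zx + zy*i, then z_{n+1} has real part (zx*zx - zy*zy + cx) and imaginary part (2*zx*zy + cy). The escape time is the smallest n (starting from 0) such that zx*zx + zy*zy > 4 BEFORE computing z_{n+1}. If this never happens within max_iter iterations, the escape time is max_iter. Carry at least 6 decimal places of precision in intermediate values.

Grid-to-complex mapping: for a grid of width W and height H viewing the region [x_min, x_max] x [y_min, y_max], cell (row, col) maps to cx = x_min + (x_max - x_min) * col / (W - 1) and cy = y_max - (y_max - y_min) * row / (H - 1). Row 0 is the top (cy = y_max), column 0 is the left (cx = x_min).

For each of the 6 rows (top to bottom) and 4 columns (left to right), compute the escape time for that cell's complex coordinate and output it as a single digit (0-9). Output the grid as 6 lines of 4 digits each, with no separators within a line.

Answer: 1233
1335
1469
1999
1499
1347

Derivation:
(row=0, col=0): c = -2.0000 + 1.1800i → escape time 1
(row=0, col=1): c = -1.5000 + 1.1800i → escape time 2
(row=0, col=2): c = -1.0000 + 1.1800i → escape time 3
(row=0, col=3): c = -0.5000 + 1.1800i → escape time 3
(row=1, col=0): c = -2.0000 + 0.8000i → escape time 1
(row=1, col=1): c = -1.5000 + 0.8000i → escape time 3
(row=1, col=2): c = -1.0000 + 0.8000i → escape time 3
(row=1, col=3): c = -0.5000 + 0.8000i → escape time 5
(row=2, col=0): c = -2.0000 + 0.4200i → escape time 1
(row=2, col=1): c = -1.5000 + 0.4200i → escape time 4
(row=2, col=2): c = -1.0000 + 0.4200i → escape time 6
(row=2, col=3): c = -0.5000 + 0.4200i → escape time 9
(row=3, col=0): c = -2.0000 + 0.0400i → escape time 1
(row=3, col=1): c = -1.5000 + 0.0400i → escape time 9
(row=3, col=2): c = -1.0000 + 0.0400i → escape time 9
(row=3, col=3): c = -0.5000 + 0.0400i → escape time 9
(row=4, col=0): c = -2.0000 + -0.3400i → escape time 1
(row=4, col=1): c = -1.5000 + -0.3400i → escape time 4
(row=4, col=2): c = -1.0000 + -0.3400i → escape time 9
(row=4, col=3): c = -0.5000 + -0.3400i → escape time 9
(row=5, col=0): c = -2.0000 + -0.7200i → escape time 1
(row=5, col=1): c = -1.5000 + -0.7200i → escape time 3
(row=5, col=2): c = -1.0000 + -0.7200i → escape time 4
(row=5, col=3): c = -0.5000 + -0.7200i → escape time 7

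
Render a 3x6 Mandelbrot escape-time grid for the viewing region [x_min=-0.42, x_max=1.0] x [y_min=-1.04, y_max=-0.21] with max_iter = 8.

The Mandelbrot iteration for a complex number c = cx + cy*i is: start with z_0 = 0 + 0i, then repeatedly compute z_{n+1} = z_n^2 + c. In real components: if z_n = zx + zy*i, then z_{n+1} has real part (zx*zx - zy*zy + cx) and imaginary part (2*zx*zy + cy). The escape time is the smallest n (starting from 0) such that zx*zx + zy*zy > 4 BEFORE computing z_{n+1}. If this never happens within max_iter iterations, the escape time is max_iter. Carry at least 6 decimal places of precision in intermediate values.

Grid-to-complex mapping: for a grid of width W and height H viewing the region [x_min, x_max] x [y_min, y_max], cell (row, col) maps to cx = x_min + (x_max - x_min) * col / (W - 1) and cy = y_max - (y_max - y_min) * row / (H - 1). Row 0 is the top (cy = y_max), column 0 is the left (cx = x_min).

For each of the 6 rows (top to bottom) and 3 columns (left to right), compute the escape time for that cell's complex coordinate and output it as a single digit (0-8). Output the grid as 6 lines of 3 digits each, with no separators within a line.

Answer: 882
882
882
762
542
432

Derivation:
(row=0, col=0): c = -0.4200 + -0.2100i → escape time 8
(row=0, col=1): c = 0.2900 + -0.2100i → escape time 8
(row=0, col=2): c = 1.0000 + -0.2100i → escape time 2
(row=1, col=0): c = -0.4200 + -0.3760i → escape time 8
(row=1, col=1): c = 0.2900 + -0.3760i → escape time 8
(row=1, col=2): c = 1.0000 + -0.3760i → escape time 2
(row=2, col=0): c = -0.4200 + -0.5420i → escape time 8
(row=2, col=1): c = 0.2900 + -0.5420i → escape time 8
(row=2, col=2): c = 1.0000 + -0.5420i → escape time 2
(row=3, col=0): c = -0.4200 + -0.7080i → escape time 7
(row=3, col=1): c = 0.2900 + -0.7080i → escape time 6
(row=3, col=2): c = 1.0000 + -0.7080i → escape time 2
(row=4, col=0): c = -0.4200 + -0.8740i → escape time 5
(row=4, col=1): c = 0.2900 + -0.8740i → escape time 4
(row=4, col=2): c = 1.0000 + -0.8740i → escape time 2
(row=5, col=0): c = -0.4200 + -1.0400i → escape time 4
(row=5, col=1): c = 0.2900 + -1.0400i → escape time 3
(row=5, col=2): c = 1.0000 + -1.0400i → escape time 2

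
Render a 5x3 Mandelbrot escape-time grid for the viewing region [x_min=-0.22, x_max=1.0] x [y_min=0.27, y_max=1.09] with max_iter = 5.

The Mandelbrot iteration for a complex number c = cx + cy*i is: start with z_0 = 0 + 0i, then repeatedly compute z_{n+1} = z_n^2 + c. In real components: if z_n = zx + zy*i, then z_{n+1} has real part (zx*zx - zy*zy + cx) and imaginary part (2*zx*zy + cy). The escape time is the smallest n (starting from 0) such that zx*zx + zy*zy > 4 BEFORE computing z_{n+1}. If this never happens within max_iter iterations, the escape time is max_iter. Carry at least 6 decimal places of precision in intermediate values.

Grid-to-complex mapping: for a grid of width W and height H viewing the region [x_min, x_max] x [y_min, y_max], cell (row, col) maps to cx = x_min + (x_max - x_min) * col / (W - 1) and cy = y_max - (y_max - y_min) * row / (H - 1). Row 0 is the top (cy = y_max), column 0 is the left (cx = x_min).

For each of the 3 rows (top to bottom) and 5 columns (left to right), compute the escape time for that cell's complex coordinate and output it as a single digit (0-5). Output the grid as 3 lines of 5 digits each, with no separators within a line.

Answer: 54222
55532
55532

Derivation:
(row=0, col=0): c = -0.2200 + 1.0900i → escape time 5
(row=0, col=1): c = 0.0850 + 1.0900i → escape time 4
(row=0, col=2): c = 0.3900 + 1.0900i → escape time 2
(row=0, col=3): c = 0.6950 + 1.0900i → escape time 2
(row=0, col=4): c = 1.0000 + 1.0900i → escape time 2
(row=1, col=0): c = -0.2200 + 0.6800i → escape time 5
(row=1, col=1): c = 0.0850 + 0.6800i → escape time 5
(row=1, col=2): c = 0.3900 + 0.6800i → escape time 5
(row=1, col=3): c = 0.6950 + 0.6800i → escape time 3
(row=1, col=4): c = 1.0000 + 0.6800i → escape time 2
(row=2, col=0): c = -0.2200 + 0.2700i → escape time 5
(row=2, col=1): c = 0.0850 + 0.2700i → escape time 5
(row=2, col=2): c = 0.3900 + 0.2700i → escape time 5
(row=2, col=3): c = 0.6950 + 0.2700i → escape time 3
(row=2, col=4): c = 1.0000 + 0.2700i → escape time 2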